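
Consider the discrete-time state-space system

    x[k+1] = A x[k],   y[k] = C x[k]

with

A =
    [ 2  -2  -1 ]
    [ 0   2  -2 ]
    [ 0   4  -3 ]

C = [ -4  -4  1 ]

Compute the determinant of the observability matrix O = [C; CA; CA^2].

3616

CA = [[-8, 4, 9]]
CA^2 = [[-16, 60, -27]]
Observability matrix O = [C; CA; CA^2] = [[-4, -4, 1], [-8, 4, 9], [-16, 60, -27]]
Expanding along the first row, det(O) = (-4)·(4·(-27) - 9·60) - (-4)·((-8)·(-27) - 9·(-16)) + 1·((-8)·60 - 4·(-16)) = (-4)·(-648) - (-4)·360 + 1·(-416) = 3616
Since det(O) ≠ 0, rank(O) = 3 and the system is completely observable.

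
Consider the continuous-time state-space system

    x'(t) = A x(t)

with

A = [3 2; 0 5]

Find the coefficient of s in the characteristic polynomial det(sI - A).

-8

For a 2×2 matrix, det(sI - A) = s^2 - (tr A)s + det A.
tr A = 8, det A = 15.
So p(s) = s^2 - 8s + 15.
The coefficient of s is -8.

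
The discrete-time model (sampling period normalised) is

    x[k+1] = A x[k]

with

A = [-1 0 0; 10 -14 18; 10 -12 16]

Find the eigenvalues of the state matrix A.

-2, -1, 4

det(zI - A) = z^3 - (tr A)z^2 + (M11 + M22 + M33)z - det A, where Mii is the 2×2 principal minor of A obtained by deleting row i and column i.
tr A = (-1) + (-14) + 16 = 1; M11 = (-14)·16 - 18·(-12) = -224 - (-216) = -8; M22 = (-1)·16 - 0·10 = -16 - 0 = -16; M33 = (-1)·(-14) - 0·10 = 14 - 0 = 14; sum of minors = -10.
det A = (-1)·((-14)·16 - 18·(-12)) - 0·(10·16 - 18·10) + 0·(10·(-12) - (-14)·10) = (-1)·(-8) - 0·(-20) + 0·20 = 8.
So p(z) = det(zI - A) = z^3 - z^2 - 10z - 8.
Rational-root test: any integer root divides -8. Testing small divisors, z = -1 works: p(-1) = -1 + (-1) + 10 + (-8) = 0, so (z + 1) is a factor.
Dividing, p(z) = (z + 1)(z^2 - 2z - 8).
Factor z^2 - 2z - 8: two numbers with sum 2 and product -8 are 4 and -2, so z^2 - 2z - 8 = (z - 4)(z + 2).
Hence p(z) = (z - 4) (z + 1) (z + 2), with roots -2, -1, 4.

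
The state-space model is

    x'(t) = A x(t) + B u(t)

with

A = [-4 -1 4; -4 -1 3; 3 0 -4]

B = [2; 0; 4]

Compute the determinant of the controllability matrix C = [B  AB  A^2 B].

AB = [[8], [4], [-10]]
A^2B = [[-76], [-66], [64]]
Controllability matrix C = [B  AB  A^2B] = [[2, 8, -76], [0, 4, -66], [4, -10, 64]]
Expanding along the first row, det(C) = 2·(4·64 - (-66)·(-10)) - 8·(0·64 - (-66)·4) + (-76)·(0·(-10) - 4·4) = 2·(-404) - 8·264 + (-76)·(-16) = -1704
Since det(C) ≠ 0, rank(C) = 3 and the system is completely controllable.

-1704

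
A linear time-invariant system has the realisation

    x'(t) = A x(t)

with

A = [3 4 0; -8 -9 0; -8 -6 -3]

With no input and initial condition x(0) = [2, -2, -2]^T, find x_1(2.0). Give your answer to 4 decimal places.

0.2707

det(sI - A) = s^3 - (tr A)s^2 + (M11 + M22 + M33)s - det A, where Mii is the 2×2 principal minor of A obtained by deleting row i and column i.
tr A = 3 + (-9) + (-3) = -9; M11 = (-9)·(-3) - 0·(-6) = 27 - 0 = 27; M22 = 3·(-3) - 0·(-8) = -9 - 0 = -9; M33 = 3·(-9) - 4·(-8) = -27 - (-32) = 5; sum of minors = 23.
det A = 3·((-9)·(-3) - 0·(-6)) - 4·((-8)·(-3) - 0·(-8)) + 0·((-8)·(-6) - (-9)·(-8)) = 3·27 - 4·24 + 0·(-24) = -15.
So p(s) = det(sI - A) = s^3 + 9s^2 + 23s + 15.
Rational-root test: any integer root divides 15. Testing small divisors, s = -1 works: p(-1) = -1 + 9 + (-23) + 15 = 0, so (s + 1) is a factor.
Dividing, p(s) = (s + 1)(s^2 + 8s + 15).
Factor s^2 + 8s + 15: two numbers with sum -8 and product 15 are -3 and -5, so s^2 + 8s + 15 = (s + 3)(s + 5).
Hence p(s) = (s + 1) (s + 3) (s + 5), with roots -5, -3, -1.
The eigenvalues -5, -3, -1 are distinct and real, so A is diagonalisable and x(t) = e^{At} x(0) = V diag(e^{λ_i t}) V^{-1} x(0), where the columns of V are the eigenvectors.
λ = -5: A - (-5)I = [[8, 4, 0], [-8, -4, 0], [-8, -6, 2]]. v must be orthogonal to every row; (row 1) × (row 3) = [8, -16, -16], so take v_1 = [-1, 2, 2]^T.
λ = -3: A - (-3)I = [[6, 4, 0], [-8, -6, 0], [-8, -6, 0]]. v must be orthogonal to every row; (row 1) × (row 2) = [0, 0, -4], so take v_2 = [0, 0, -1]^T.
λ = -1: A - (-1)I = [[4, 4, 0], [-8, -8, 0], [-8, -6, -2]]. v must be orthogonal to every row; (row 1) × (row 3) = [-8, 8, 8], so take v_3 = [-1, 1, 1]^T.
V = [v_1 v_2 v_3] = [[-1, 0, -1], [2, 0, 1], [2, -1, 1]] has det V = 1, so V^{-1} = adj(V)/det V = [[1, 1, 0], [0, 1, -1], [-2, -1, 0]].
Modal coordinates z(0) = V^{-1} x(0): 1·2 + 1·(-2) + 0·(-2) = 0; 0·2 + 1·(-2) + (-1)·(-2) = 0; (-2)·2 + (-1)·(-2) + 0·(-2) = -2; so z(0) = [0, 0, -2]^T.
x_1(t) = Σ_i (v_i)_1 · z_i(0) · e^{λ_i t} (row 1 of V times the modal terms).
x_1(2.0) = (-1)·0·e^{-5·2.0} + 0·0·e^{-3·2.0} + (-1)·(-2)·e^{-1·2.0} = 0·0.000045 + 0·0.002479 + 2·0.135335 = 0.2707.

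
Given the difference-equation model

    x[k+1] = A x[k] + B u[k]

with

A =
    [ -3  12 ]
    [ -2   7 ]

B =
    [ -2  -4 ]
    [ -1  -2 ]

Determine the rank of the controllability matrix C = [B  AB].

1

AB = [[-6, -12], [-3, -6]]
Controllability matrix C = [B  AB] = [[-2, -4, -6, -12], [-1, -2, -3, -6]]
Every column of C is a scalar multiple of column 1 = [-2, -1] (multipliers 1, 2, 3, 6), so the columns span a one-dimensional space.
C ≠ 0, hence rank(C) = 1.
rank(C) = 1 < n = 2, so the pair (A, B) is not completely controllable.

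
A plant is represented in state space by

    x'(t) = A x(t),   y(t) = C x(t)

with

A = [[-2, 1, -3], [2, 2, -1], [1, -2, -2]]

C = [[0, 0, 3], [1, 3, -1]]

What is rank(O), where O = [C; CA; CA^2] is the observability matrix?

3

CA = [[3, -6, -6], [3, 9, -4]]
CA^2 = [[-24, 3, 9], [8, 29, -10]]
Observability matrix O = [C; CA; CA^2] = [[0, 0, 3], [1, 3, -1], [3, -6, -6], [3, 9, -4], [-24, 3, 9], [8, 29, -10]]
Take the 3×3 submatrix of O formed by rows 1, 2, 3: [[0, 0, 3], [1, 3, -1], [3, -6, -6]]. Its determinant is 0·(3·(-6) - (-1)·(-6)) - 0·(1·(-6) - (-1)·3) + 3·(1·(-6) - 3·3) = 0·(-24) - 0·(-3) + 3·(-15) = -45 ≠ 0.
So rank(O) ≥ 3; since O has 3 columns, rank(O) = 3.
rank(O) = 3 = n, so the pair (A, C) is completely observable.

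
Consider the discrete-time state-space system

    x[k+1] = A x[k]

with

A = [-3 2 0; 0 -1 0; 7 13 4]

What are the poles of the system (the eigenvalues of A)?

det(zI - A) = z^3 - (tr A)z^2 + (M11 + M22 + M33)z - det A, where Mii is the 2×2 principal minor of A obtained by deleting row i and column i.
tr A = (-3) + (-1) + 4 = 0; M11 = (-1)·4 - 0·13 = -4 - 0 = -4; M22 = (-3)·4 - 0·7 = -12 - 0 = -12; M33 = (-3)·(-1) - 2·0 = 3 - 0 = 3; sum of minors = -13.
det A = (-3)·((-1)·4 - 0·13) - 2·(0·4 - 0·7) + 0·(0·13 - (-1)·7) = (-3)·(-4) - 2·0 + 0·7 = 12.
So p(z) = det(zI - A) = z^3 - 13z - 12.
Rational-root test: any integer root divides -12. Testing small divisors, z = -1 works: p(-1) = -1 + 0 + 13 + (-12) = 0, so (z + 1) is a factor.
Dividing, p(z) = (z + 1)(z^2 - z - 12).
Factor z^2 - z - 12: two numbers with sum 1 and product -12 are 4 and -3, so z^2 - z - 12 = (z - 4)(z + 3).
Hence p(z) = (z - 4) (z + 1) (z + 3), with roots -3, -1, 4.

-3, -1, 4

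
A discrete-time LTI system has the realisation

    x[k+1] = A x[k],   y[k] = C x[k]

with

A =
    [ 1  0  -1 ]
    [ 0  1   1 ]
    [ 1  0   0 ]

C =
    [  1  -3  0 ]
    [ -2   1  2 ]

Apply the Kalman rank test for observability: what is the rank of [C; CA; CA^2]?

CA = [[1, -3, -4], [0, 1, 3]]
CA^2 = [[-3, -3, -4], [3, 1, 1]]
Observability matrix O = [C; CA; CA^2] = [[1, -3, 0], [-2, 1, 2], [1, -3, -4], [0, 1, 3], [-3, -3, -4], [3, 1, 1]]
Take the 3×3 submatrix of O formed by rows 1, 2, 3: [[1, -3, 0], [-2, 1, 2], [1, -3, -4]]. Its determinant is 1·(1·(-4) - 2·(-3)) - (-3)·((-2)·(-4) - 2·1) + 0·((-2)·(-3) - 1·1) = 1·2 - (-3)·6 + 0·5 = 20 ≠ 0.
So rank(O) ≥ 3; since O has 3 columns, rank(O) = 3.
rank(O) = 3 = n, so the pair (A, C) is completely observable.

3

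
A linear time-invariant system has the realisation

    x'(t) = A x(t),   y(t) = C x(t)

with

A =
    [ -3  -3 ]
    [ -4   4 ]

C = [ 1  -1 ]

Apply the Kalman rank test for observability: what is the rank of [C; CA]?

CA = [[1, -7]]
Observability matrix O = [C; CA] = [[1, -1], [1, -7]]
det(O) = 1·(-7) - (-1)·1 = -7 - (-1) = -6 ≠ 0, so rank(O) = 2.
rank(O) = 2 = n, so the pair (A, C) is completely observable.

2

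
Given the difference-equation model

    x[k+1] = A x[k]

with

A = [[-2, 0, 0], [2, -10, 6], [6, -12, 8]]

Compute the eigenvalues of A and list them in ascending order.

-4, -2, 2

det(zI - A) = z^3 - (tr A)z^2 + (M11 + M22 + M33)z - det A, where Mii is the 2×2 principal minor of A obtained by deleting row i and column i.
tr A = (-2) + (-10) + 8 = -4; M11 = (-10)·8 - 6·(-12) = -80 - (-72) = -8; M22 = (-2)·8 - 0·6 = -16 - 0 = -16; M33 = (-2)·(-10) - 0·2 = 20 - 0 = 20; sum of minors = -4.
det A = (-2)·((-10)·8 - 6·(-12)) - 0·(2·8 - 6·6) + 0·(2·(-12) - (-10)·6) = (-2)·(-8) - 0·(-20) + 0·36 = 16.
So p(z) = det(zI - A) = z^3 + 4z^2 - 4z - 16.
Rational-root test: any integer root divides -16. Testing small divisors, z = -2 works: p(-2) = -8 + 16 + 8 + (-16) = 0, so (z + 2) is a factor.
Dividing, p(z) = (z + 2)(z^2 + 2z - 8).
Factor z^2 + 2z - 8: two numbers with sum -2 and product -8 are 2 and -4, so z^2 + 2z - 8 = (z - 2)(z + 4).
Hence p(z) = (z - 2) (z + 2) (z + 4), with roots -4, -2, 2.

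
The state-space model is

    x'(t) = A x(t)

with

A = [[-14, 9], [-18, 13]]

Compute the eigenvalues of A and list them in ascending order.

-5, 4

det(sI - A) = s^2 - (tr A)s + det A, with tr A = (-14) + 13 = -1 and det A = (-14)·13 - 9·(-18) = -182 - (-162) = -20.
So p(s) = det(sI - A) = s^2 + s - 20.
Factor s^2 + s - 20: two numbers with sum -1 and product -20 are 4 and -5, so s^2 + s - 20 = (s - 4)(s + 5).
Hence p(s) = (s - 4) (s + 5), with roots -5, 4.
At least one eigenvalue has non-negative real part, so the system is not asymptotically stable.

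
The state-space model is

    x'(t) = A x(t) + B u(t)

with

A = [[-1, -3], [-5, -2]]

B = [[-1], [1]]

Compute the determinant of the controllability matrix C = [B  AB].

AB = [[-2], [3]]
Controllability matrix C = [B  AB] = [[-1, -2], [1, 3]]
det(C) = (-1)·3 - (-2)·1 = -3 - (-2) = -1
Since det(C) ≠ 0, rank(C) = 2 and the system is completely controllable.

-1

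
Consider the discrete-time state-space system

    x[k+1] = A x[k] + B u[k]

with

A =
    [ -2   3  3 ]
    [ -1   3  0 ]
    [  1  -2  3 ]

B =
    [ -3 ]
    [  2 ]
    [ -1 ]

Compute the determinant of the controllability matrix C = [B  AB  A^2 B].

1284

AB = [[9], [9], [-10]]
A^2B = [[-21], [18], [-39]]
Controllability matrix C = [B  AB  A^2B] = [[-3, 9, -21], [2, 9, 18], [-1, -10, -39]]
Expanding along the first row, det(C) = (-3)·(9·(-39) - 18·(-10)) - 9·(2·(-39) - 18·(-1)) + (-21)·(2·(-10) - 9·(-1)) = (-3)·(-171) - 9·(-60) + (-21)·(-11) = 1284
Since det(C) ≠ 0, rank(C) = 3 and the system is completely controllable.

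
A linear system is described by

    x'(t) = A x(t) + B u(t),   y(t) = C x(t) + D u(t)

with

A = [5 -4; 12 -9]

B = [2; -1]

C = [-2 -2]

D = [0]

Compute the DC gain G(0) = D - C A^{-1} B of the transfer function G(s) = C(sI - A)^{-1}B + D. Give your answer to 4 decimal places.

-34.0000

G(0) = C(-A)^{-1}B + D = -C A^{-1} B + D.
det A = 3, so A^{-1} = (1/3)·adj(A) = [[-3, 4/3], [-4, 5/3]]
A^{-1} B = [-22/3, -29/3]^T
C A^{-1} B = 34
G(0) = D - C A^{-1} B = 0 - (34) = -34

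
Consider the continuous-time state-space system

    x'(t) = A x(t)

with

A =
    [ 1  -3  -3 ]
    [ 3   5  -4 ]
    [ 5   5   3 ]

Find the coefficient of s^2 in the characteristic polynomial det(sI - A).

Expand det(sI - A) for the 3×3 matrix.
p(s) = s^3 - 9s^2 + 67s - 152.
(Check: constant term = det(-A) = (-1)^3 det A = -152; coefficient of s^2 = -tr A = -9.)
The coefficient of s^2 is -9.

-9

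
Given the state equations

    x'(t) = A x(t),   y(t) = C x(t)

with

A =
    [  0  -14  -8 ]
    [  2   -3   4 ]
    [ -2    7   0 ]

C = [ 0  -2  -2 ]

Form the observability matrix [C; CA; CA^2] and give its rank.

CA = [[0, -8, -8]]
CA^2 = [[0, -32, -32]]
Observability matrix O = [C; CA; CA^2] = [[0, -2, -2], [0, -8, -8], [0, -32, -32]]
Every row of O is a scalar multiple of row 1 = [0, -2, -2] (multipliers 1, 4, 16), so the rows span a one-dimensional space.
O ≠ 0, hence rank(O) = 1.
rank(O) = 1 < n = 3, so the pair (A, C) is not completely observable.

1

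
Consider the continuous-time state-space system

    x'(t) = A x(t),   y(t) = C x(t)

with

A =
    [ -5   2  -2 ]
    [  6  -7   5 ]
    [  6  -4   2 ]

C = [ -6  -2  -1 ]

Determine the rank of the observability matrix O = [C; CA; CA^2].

2

CA = [[12, 6, 0]]
CA^2 = [[-24, -18, 6]]
Observability matrix O = [C; CA; CA^2] = [[-6, -2, -1], [12, 6, 0], [-24, -18, 6]]
The columns c1, c2, c3 of O are linearly dependent: -c1 + 2·c2 + 2·c3 = 0 (check each entry), so rank(O) ≤ 2.
The 2×2 minor from rows 1, 2, columns 1, 2 is (-6)·6 - (-2)·12 = -36 - (-24) = -12 ≠ 0, so rank(O) = 2.
rank(O) = 2 < n = 3, so the pair (A, C) is not completely observable.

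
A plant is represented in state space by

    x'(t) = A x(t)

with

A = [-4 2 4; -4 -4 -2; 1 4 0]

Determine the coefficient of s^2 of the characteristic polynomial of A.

Expand det(sI - A) for the 3×3 matrix.
p(s) = s^3 + 8s^2 + 28s + 84.
(Check: constant term = det(-A) = (-1)^3 det A = 84; coefficient of s^2 = -tr A = 8.)
The coefficient of s^2 is 8.

8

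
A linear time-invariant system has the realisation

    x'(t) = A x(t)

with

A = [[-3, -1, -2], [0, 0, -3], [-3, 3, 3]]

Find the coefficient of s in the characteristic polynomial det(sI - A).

Expand det(sI - A) for the 3×3 matrix.
p(s) = s^3 - 6s + 36.
(Check: constant term = det(-A) = (-1)^3 det A = 36; coefficient of s^2 = -tr A = 0.)
The coefficient of s is -6.

-6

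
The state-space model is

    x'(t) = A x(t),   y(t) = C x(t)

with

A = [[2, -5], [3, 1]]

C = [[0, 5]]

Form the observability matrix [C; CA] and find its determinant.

CA = [[15, 5]]
Observability matrix O = [C; CA] = [[0, 5], [15, 5]]
det(O) = 0·5 - 5·15 = 0 - 75 = -75
Since det(O) ≠ 0, rank(O) = 2 and the system is completely observable.

-75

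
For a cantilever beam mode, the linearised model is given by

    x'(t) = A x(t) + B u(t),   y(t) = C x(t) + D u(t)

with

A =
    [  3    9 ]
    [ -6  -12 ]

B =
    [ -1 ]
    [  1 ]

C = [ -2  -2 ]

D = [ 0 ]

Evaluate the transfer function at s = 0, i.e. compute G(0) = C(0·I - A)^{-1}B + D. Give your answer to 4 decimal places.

G(0) = C(-A)^{-1}B + D = -C A^{-1} B + D.
det A = 18, so A^{-1} = (1/18)·adj(A) = [[-2/3, -1/2], [1/3, 1/6]]
A^{-1} B = [1/6, -1/6]^T
C A^{-1} B = 0
G(0) = D - C A^{-1} B = 0 - (0) = 0

0.0000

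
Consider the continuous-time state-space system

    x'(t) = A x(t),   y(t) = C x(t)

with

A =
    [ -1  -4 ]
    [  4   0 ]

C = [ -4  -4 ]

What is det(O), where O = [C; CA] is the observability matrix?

CA = [[-12, 16]]
Observability matrix O = [C; CA] = [[-4, -4], [-12, 16]]
det(O) = (-4)·16 - (-4)·(-12) = -64 - 48 = -112
Since det(O) ≠ 0, rank(O) = 2 and the system is completely observable.

-112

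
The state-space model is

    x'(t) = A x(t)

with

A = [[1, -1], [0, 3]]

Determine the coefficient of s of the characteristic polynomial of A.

-4

For a 2×2 matrix, det(sI - A) = s^2 - (tr A)s + det A.
tr A = 4, det A = 3.
So p(s) = s^2 - 4s + 3.
The coefficient of s is -4.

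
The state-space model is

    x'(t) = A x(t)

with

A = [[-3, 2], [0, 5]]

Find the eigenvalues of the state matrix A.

det(sI - A) = s^2 - (tr A)s + det A, with tr A = (-3) + 5 = 2 and det A = (-3)·5 - 2·0 = -15 - 0 = -15.
So p(s) = det(sI - A) = s^2 - 2s - 15.
Factor s^2 - 2s - 15: two numbers with sum 2 and product -15 are 5 and -3, so s^2 - 2s - 15 = (s - 5)(s + 3).
Hence p(s) = (s - 5) (s + 3), with roots -3, 5.
At least one eigenvalue has non-negative real part, so the system is not asymptotically stable.

-3, 5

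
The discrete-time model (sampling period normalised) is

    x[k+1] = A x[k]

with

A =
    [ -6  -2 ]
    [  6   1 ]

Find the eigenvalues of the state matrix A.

det(zI - A) = z^2 - (tr A)z + det A, with tr A = (-6) + 1 = -5 and det A = (-6)·1 - (-2)·6 = -6 - (-12) = 6.
So p(z) = det(zI - A) = z^2 + 5z + 6.
Factor z^2 + 5z + 6: two numbers with sum -5 and product 6 are -2 and -3, so z^2 + 5z + 6 = (z + 2)(z + 3).
Hence p(z) = (z + 2) (z + 3), with roots -3, -2.

-3, -2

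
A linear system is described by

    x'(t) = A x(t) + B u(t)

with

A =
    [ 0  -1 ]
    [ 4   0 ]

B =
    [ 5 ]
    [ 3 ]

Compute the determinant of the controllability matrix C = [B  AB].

AB = [[-3], [20]]
Controllability matrix C = [B  AB] = [[5, -3], [3, 20]]
det(C) = 5·20 - (-3)·3 = 100 - (-9) = 109
Since det(C) ≠ 0, rank(C) = 2 and the system is completely controllable.

109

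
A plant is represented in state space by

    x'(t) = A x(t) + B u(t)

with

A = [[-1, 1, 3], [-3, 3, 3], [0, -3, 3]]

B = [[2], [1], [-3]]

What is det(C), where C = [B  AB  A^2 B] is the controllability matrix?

-444

AB = [[-10], [-12], [-12]]
A^2B = [[-38], [-42], [0]]
Controllability matrix C = [B  AB  A^2B] = [[2, -10, -38], [1, -12, -42], [-3, -12, 0]]
Expanding along the first row, det(C) = 2·((-12)·0 - (-42)·(-12)) - (-10)·(1·0 - (-42)·(-3)) + (-38)·(1·(-12) - (-12)·(-3)) = 2·(-504) - (-10)·(-126) + (-38)·(-48) = -444
Since det(C) ≠ 0, rank(C) = 3 and the system is completely controllable.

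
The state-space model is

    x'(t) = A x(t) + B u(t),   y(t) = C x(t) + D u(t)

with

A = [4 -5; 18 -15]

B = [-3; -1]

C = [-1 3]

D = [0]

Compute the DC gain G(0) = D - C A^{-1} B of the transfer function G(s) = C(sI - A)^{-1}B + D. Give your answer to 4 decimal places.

-3.6667

G(0) = C(-A)^{-1}B + D = -C A^{-1} B + D.
det A = 30, so A^{-1} = (1/30)·adj(A) = [[-1/2, 1/6], [-3/5, 2/15]]
A^{-1} B = [4/3, 5/3]^T
C A^{-1} B = 11/3
G(0) = D - C A^{-1} B = 0 - (11/3) = -11/3 ≈ -3.6667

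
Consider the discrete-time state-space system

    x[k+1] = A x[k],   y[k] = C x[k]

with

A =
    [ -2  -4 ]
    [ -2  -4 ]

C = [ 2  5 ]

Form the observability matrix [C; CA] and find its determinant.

CA = [[-14, -28]]
Observability matrix O = [C; CA] = [[2, 5], [-14, -28]]
det(O) = 2·(-28) - 5·(-14) = -56 - (-70) = 14
Since det(O) ≠ 0, rank(O) = 2 and the system is completely observable.

14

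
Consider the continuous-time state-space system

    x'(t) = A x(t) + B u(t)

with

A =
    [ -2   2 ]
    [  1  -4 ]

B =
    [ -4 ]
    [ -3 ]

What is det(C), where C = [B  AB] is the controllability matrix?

AB = [[2], [8]]
Controllability matrix C = [B  AB] = [[-4, 2], [-3, 8]]
det(C) = (-4)·8 - 2·(-3) = -32 - (-6) = -26
Since det(C) ≠ 0, rank(C) = 2 and the system is completely controllable.

-26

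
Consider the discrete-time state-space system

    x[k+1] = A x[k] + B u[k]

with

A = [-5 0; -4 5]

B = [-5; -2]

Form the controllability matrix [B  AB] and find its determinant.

0

AB = [[25], [10]]
Controllability matrix C = [B  AB] = [[-5, 25], [-2, 10]]
det(C) = (-5)·10 - 25·(-2) = -50 - (-50) = 0
Since det(C) = 0, rank(C) < 2 and the system is not completely controllable.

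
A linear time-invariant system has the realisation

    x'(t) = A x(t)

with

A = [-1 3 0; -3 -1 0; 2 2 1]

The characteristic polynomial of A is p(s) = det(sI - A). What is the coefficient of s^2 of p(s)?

Expand det(sI - A) for the 3×3 matrix.
p(s) = s^3 + s^2 + 8s - 10.
(Check: constant term = det(-A) = (-1)^3 det A = -10; coefficient of s^2 = -tr A = 1.)
The coefficient of s^2 is 1.

1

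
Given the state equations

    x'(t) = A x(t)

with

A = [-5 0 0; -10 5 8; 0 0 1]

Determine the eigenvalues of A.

det(sI - A) = s^3 - (tr A)s^2 + (M11 + M22 + M33)s - det A, where Mii is the 2×2 principal minor of A obtained by deleting row i and column i.
tr A = (-5) + 5 + 1 = 1; M11 = 5·1 - 8·0 = 5 - 0 = 5; M22 = (-5)·1 - 0·0 = -5 - 0 = -5; M33 = (-5)·5 - 0·(-10) = -25 - 0 = -25; sum of minors = -25.
det A = (-5)·(5·1 - 8·0) - 0·((-10)·1 - 8·0) + 0·((-10)·0 - 5·0) = (-5)·5 - 0·(-10) + 0·0 = -25.
So p(s) = det(sI - A) = s^3 - s^2 - 25s + 25.
Rational-root test: any integer root divides 25. Testing small divisors, s = 1 works: p(1) = 1 + (-1) + (-25) + 25 = 0, so (s - 1) is a factor.
Dividing, p(s) = (s - 1)(s^2 - 25).
Factor s^2 - 25: two numbers with sum 0 and product -25 are 5 and -5, so s^2 - 25 = (s - 5)(s + 5).
Hence p(s) = (s - 5) (s - 1) (s + 5), with roots -5, 1, 5.
At least one eigenvalue has non-negative real part, so the system is not asymptotically stable.

-5, 1, 5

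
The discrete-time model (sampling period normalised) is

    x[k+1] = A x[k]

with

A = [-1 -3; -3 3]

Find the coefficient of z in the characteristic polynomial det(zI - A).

-2

For a 2×2 matrix, det(zI - A) = z^2 - (tr A)z + det A.
tr A = 2, det A = -12.
So p(z) = z^2 - 2z - 12.
The coefficient of z is -2.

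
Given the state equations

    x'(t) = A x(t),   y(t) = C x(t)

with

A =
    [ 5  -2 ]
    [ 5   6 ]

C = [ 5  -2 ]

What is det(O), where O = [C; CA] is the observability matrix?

-80

CA = [[15, -22]]
Observability matrix O = [C; CA] = [[5, -2], [15, -22]]
det(O) = 5·(-22) - (-2)·15 = -110 - (-30) = -80
Since det(O) ≠ 0, rank(O) = 2 and the system is completely observable.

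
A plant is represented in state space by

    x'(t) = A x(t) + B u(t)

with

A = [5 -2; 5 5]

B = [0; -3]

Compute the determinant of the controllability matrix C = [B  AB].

18

AB = [[6], [-15]]
Controllability matrix C = [B  AB] = [[0, 6], [-3, -15]]
det(C) = 0·(-15) - 6·(-3) = 0 - (-18) = 18
Since det(C) ≠ 0, rank(C) = 2 and the system is completely controllable.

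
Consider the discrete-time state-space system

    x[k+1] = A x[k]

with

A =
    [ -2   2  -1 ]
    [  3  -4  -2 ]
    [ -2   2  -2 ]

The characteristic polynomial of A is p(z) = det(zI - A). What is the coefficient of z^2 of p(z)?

Expand det(zI - A) for the 3×3 matrix.
p(z) = z^3 + 8z^2 + 16z + 2.
(Check: constant term = det(-A) = (-1)^3 det A = 2; coefficient of z^2 = -tr A = 8.)
The coefficient of z^2 is 8.

8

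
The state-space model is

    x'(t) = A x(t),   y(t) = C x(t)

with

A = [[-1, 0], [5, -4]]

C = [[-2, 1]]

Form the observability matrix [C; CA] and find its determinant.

CA = [[7, -4]]
Observability matrix O = [C; CA] = [[-2, 1], [7, -4]]
det(O) = (-2)·(-4) - 1·7 = 8 - 7 = 1
Since det(O) ≠ 0, rank(O) = 2 and the system is completely observable.

1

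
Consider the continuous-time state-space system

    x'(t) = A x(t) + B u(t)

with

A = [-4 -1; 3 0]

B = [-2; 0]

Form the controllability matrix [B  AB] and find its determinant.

12

AB = [[8], [-6]]
Controllability matrix C = [B  AB] = [[-2, 8], [0, -6]]
det(C) = (-2)·(-6) - 8·0 = 12 - 0 = 12
Since det(C) ≠ 0, rank(C) = 2 and the system is completely controllable.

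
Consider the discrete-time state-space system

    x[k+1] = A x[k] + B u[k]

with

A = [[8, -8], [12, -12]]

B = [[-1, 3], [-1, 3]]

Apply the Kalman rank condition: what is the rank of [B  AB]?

AB = [[0, 0], [0, 0]]
Controllability matrix C = [B  AB] = [[-1, 3, 0, 0], [-1, 3, 0, 0]]
Every column of C is a scalar multiple of column 1 = [-1, -1] (multipliers 1, -3, 0, 0), so the columns span a one-dimensional space.
C ≠ 0, hence rank(C) = 1.
rank(C) = 1 < n = 2, so the pair (A, B) is not completely controllable.

1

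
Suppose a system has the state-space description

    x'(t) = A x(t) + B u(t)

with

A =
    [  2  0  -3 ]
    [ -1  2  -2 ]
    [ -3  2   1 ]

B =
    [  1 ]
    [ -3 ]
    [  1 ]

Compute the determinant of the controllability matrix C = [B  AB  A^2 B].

AB = [[-1], [-9], [-8]]
A^2B = [[22], [-1], [-23]]
Controllability matrix C = [B  AB  A^2B] = [[1, -1, 22], [-3, -9, -1], [1, -8, -23]]
Expanding along the first row, det(C) = 1·((-9)·(-23) - (-1)·(-8)) - (-1)·((-3)·(-23) - (-1)·1) + 22·((-3)·(-8) - (-9)·1) = 1·199 - (-1)·70 + 22·33 = 995
Since det(C) ≠ 0, rank(C) = 3 and the system is completely controllable.

995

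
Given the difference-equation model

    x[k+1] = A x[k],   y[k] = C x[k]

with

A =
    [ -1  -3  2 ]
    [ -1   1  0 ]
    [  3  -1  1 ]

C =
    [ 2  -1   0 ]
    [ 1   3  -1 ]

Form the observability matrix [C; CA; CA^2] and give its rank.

CA = [[-1, -7, 4], [-7, 1, 1]]
CA^2 = [[20, -8, 2], [9, 21, -13]]
Observability matrix O = [C; CA; CA^2] = [[2, -1, 0], [1, 3, -1], [-1, -7, 4], [-7, 1, 1], [20, -8, 2], [9, 21, -13]]
Take the 3×3 submatrix of O formed by rows 1, 2, 3: [[2, -1, 0], [1, 3, -1], [-1, -7, 4]]. Its determinant is 2·(3·4 - (-1)·(-7)) - (-1)·(1·4 - (-1)·(-1)) + 0·(1·(-7) - 3·(-1)) = 2·5 - (-1)·3 + 0·(-4) = 13 ≠ 0.
So rank(O) ≥ 3; since O has 3 columns, rank(O) = 3.
rank(O) = 3 = n, so the pair (A, C) is completely observable.

3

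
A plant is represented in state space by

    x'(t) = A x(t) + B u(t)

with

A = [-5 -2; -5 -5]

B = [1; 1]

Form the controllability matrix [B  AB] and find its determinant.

-3

AB = [[-7], [-10]]
Controllability matrix C = [B  AB] = [[1, -7], [1, -10]]
det(C) = 1·(-10) - (-7)·1 = -10 - (-7) = -3
Since det(C) ≠ 0, rank(C) = 2 and the system is completely controllable.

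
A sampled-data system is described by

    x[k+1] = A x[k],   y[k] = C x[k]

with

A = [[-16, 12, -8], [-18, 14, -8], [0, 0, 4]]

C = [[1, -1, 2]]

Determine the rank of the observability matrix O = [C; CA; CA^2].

CA = [[2, -2, 8]]
CA^2 = [[4, -4, 32]]
Observability matrix O = [C; CA; CA^2] = [[1, -1, 2], [2, -2, 8], [4, -4, 32]]
The columns c1, c2, c3 of O are linearly dependent: c1 + c2 = 0 (check each entry), so rank(O) ≤ 2.
The 2×2 minor from rows 1, 2, columns 1, 3 is 1·8 - 2·2 = 8 - 4 = 4 ≠ 0, so rank(O) = 2.
rank(O) = 2 < n = 3, so the pair (A, C) is not completely observable.

2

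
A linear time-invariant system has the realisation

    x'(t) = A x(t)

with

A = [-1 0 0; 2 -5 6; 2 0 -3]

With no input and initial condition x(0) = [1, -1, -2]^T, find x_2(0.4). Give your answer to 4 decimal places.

det(sI - A) = s^3 - (tr A)s^2 + (M11 + M22 + M33)s - det A, where Mii is the 2×2 principal minor of A obtained by deleting row i and column i.
tr A = (-1) + (-5) + (-3) = -9; M11 = (-5)·(-3) - 6·0 = 15 - 0 = 15; M22 = (-1)·(-3) - 0·2 = 3 - 0 = 3; M33 = (-1)·(-5) - 0·2 = 5 - 0 = 5; sum of minors = 23.
det A = (-1)·((-5)·(-3) - 6·0) - 0·(2·(-3) - 6·2) + 0·(2·0 - (-5)·2) = (-1)·15 - 0·(-18) + 0·10 = -15.
So p(s) = det(sI - A) = s^3 + 9s^2 + 23s + 15.
Rational-root test: any integer root divides 15. Testing small divisors, s = -1 works: p(-1) = -1 + 9 + (-23) + 15 = 0, so (s + 1) is a factor.
Dividing, p(s) = (s + 1)(s^2 + 8s + 15).
Factor s^2 + 8s + 15: two numbers with sum -8 and product 15 are -3 and -5, so s^2 + 8s + 15 = (s + 3)(s + 5).
Hence p(s) = (s + 1) (s + 3) (s + 5), with roots -5, -3, -1.
The eigenvalues -5, -3, -1 are distinct and real, so A is diagonalisable and x(t) = e^{At} x(0) = V diag(e^{λ_i t}) V^{-1} x(0), where the columns of V are the eigenvectors.
λ = -5: A - (-5)I = [[4, 0, 0], [2, 0, 6], [2, 0, 2]]. v must be orthogonal to every row; (row 1) × (row 2) = [0, -24, 0], so take v_1 = [0, 1, 0]^T.
λ = -3: A - (-3)I = [[2, 0, 0], [2, -2, 6], [2, 0, 0]]. v must be orthogonal to every row; (row 1) × (row 2) = [0, -12, -4], so take v_2 = [0, -3, -1]^T.
λ = -1: A - (-1)I = [[0, 0, 0], [2, -4, 6], [2, 0, -2]]. v must be orthogonal to every row; (row 2) × (row 3) = [8, 16, 8], so take v_3 = [1, 2, 1]^T.
V = [v_1 v_2 v_3] = [[0, 0, 1], [1, -3, 2], [0, -1, 1]] has det V = -1, so V^{-1} = adj(V)/det V = [[1, 1, -3], [1, 0, -1], [1, 0, 0]].
Modal coordinates z(0) = V^{-1} x(0): 1·1 + 1·(-1) + (-3)·(-2) = 6; 1·1 + 0·(-1) + (-1)·(-2) = 3; 1·1 + 0·(-1) + 0·(-2) = 1; so z(0) = [6, 3, 1]^T.
x_2(t) = Σ_i (v_i)_2 · z_i(0) · e^{λ_i t} (row 2 of V times the modal terms).
x_2(0.4) = 1·6·e^{-5·0.4} + (-3)·3·e^{-3·0.4} + 2·1·e^{-1·0.4} = 6·0.135335 + (-9)·0.301194 + 2·0.670320 = -0.5581.

-0.5581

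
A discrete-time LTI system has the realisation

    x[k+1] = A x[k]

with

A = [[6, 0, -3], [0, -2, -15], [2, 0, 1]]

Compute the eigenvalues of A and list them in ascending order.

-2, 3, 4

det(zI - A) = z^3 - (tr A)z^2 + (M11 + M22 + M33)z - det A, where Mii is the 2×2 principal minor of A obtained by deleting row i and column i.
tr A = 6 + (-2) + 1 = 5; M11 = (-2)·1 - (-15)·0 = -2 - 0 = -2; M22 = 6·1 - (-3)·2 = 6 - (-6) = 12; M33 = 6·(-2) - 0·0 = -12 - 0 = -12; sum of minors = -2.
det A = 6·((-2)·1 - (-15)·0) - 0·(0·1 - (-15)·2) + (-3)·(0·0 - (-2)·2) = 6·(-2) - 0·30 + (-3)·4 = -24.
So p(z) = det(zI - A) = z^3 - 5z^2 - 2z + 24.
Rational-root test: any integer root divides 24. Testing small divisors, z = -2 works: p(-2) = -8 + (-20) + 4 + 24 = 0, so (z + 2) is a factor.
Dividing, p(z) = (z + 2)(z^2 - 7z + 12).
Factor z^2 - 7z + 12: two numbers with sum 7 and product 12 are 4 and 3, so z^2 - 7z + 12 = (z - 4)(z - 3).
Hence p(z) = (z - 4) (z - 3) (z + 2), with roots -2, 3, 4.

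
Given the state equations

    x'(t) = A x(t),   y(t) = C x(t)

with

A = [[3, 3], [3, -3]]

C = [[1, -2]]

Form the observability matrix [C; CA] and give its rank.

CA = [[-3, 9]]
Observability matrix O = [C; CA] = [[1, -2], [-3, 9]]
det(O) = 1·9 - (-2)·(-3) = 9 - 6 = 3 ≠ 0, so rank(O) = 2.
rank(O) = 2 = n, so the pair (A, C) is completely observable.

2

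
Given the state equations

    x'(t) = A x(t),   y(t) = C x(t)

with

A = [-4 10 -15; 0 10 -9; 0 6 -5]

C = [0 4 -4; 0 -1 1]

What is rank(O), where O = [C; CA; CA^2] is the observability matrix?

1

CA = [[0, 16, -16], [0, -4, 4]]
CA^2 = [[0, 64, -64], [0, -16, 16]]
Observability matrix O = [C; CA; CA^2] = [[0, 4, -4], [0, -1, 1], [0, 16, -16], [0, -4, 4], [0, 64, -64], [0, -16, 16]]
Every row of O is a scalar multiple of row 1 = [0, 4, -4] (multipliers 1, -1/4, 4, -1, 16, -4), so the rows span a one-dimensional space.
O ≠ 0, hence rank(O) = 1.
rank(O) = 1 < n = 3, so the pair (A, C) is not completely observable.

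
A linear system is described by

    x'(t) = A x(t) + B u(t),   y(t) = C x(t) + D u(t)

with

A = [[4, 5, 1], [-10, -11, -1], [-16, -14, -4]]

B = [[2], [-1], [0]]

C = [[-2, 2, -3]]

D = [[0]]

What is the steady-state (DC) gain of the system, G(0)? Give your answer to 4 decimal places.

-1.6667

G(0) = C(-A)^{-1}B + D = -C A^{-1} B + D.
det A = -36, so A^{-1} = (1/-36)·adj(A) = [[-5/6, -1/6, -1/6], [2/3, 0, 1/6], [1, 2/3, -1/6]]
A^{-1} B = [-3/2, 4/3, 4/3]^T
C A^{-1} B = 5/3
G(0) = D - C A^{-1} B = 0 - (5/3) = -5/3 ≈ -1.6667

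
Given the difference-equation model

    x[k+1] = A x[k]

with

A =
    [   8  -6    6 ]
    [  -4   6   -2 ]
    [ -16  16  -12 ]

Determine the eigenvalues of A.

-4, 2, 4

det(zI - A) = z^3 - (tr A)z^2 + (M11 + M22 + M33)z - det A, where Mii is the 2×2 principal minor of A obtained by deleting row i and column i.
tr A = 8 + 6 + (-12) = 2; M11 = 6·(-12) - (-2)·16 = -72 - (-32) = -40; M22 = 8·(-12) - 6·(-16) = -96 - (-96) = 0; M33 = 8·6 - (-6)·(-4) = 48 - 24 = 24; sum of minors = -16.
det A = 8·(6·(-12) - (-2)·16) - (-6)·((-4)·(-12) - (-2)·(-16)) + 6·((-4)·16 - 6·(-16)) = 8·(-40) - (-6)·16 + 6·32 = -32.
So p(z) = det(zI - A) = z^3 - 2z^2 - 16z + 32.
Rational-root test: any integer root divides 32. Testing small divisors, z = 2 works: p(2) = 8 + (-8) + (-32) + 32 = 0, so (z - 2) is a factor.
Dividing, p(z) = (z - 2)(z^2 - 16).
Factor z^2 - 16: two numbers with sum 0 and product -16 are 4 and -4, so z^2 - 16 = (z - 4)(z + 4).
Hence p(z) = (z - 4) (z - 2) (z + 4), with roots -4, 2, 4.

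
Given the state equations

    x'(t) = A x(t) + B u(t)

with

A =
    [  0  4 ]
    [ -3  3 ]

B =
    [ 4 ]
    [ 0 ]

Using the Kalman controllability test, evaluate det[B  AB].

AB = [[0], [-12]]
Controllability matrix C = [B  AB] = [[4, 0], [0, -12]]
det(C) = 4·(-12) - 0·0 = -48 - 0 = -48
Since det(C) ≠ 0, rank(C) = 2 and the system is completely controllable.

-48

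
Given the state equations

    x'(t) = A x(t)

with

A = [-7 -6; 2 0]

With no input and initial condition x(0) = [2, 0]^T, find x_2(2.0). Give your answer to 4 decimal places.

det(sI - A) = s^2 - (tr A)s + det A, with tr A = (-7) + 0 = -7 and det A = (-7)·0 - (-6)·2 = 0 - (-12) = 12.
So p(s) = det(sI - A) = s^2 + 7s + 12.
Factor s^2 + 7s + 12: two numbers with sum -7 and product 12 are -3 and -4, so s^2 + 7s + 12 = (s + 3)(s + 4).
Hence p(s) = (s + 3) (s + 4), with roots -4, -3.
The eigenvalues -4, -3 are distinct and real, so A is diagonalisable and x(t) = e^{At} x(0) = V diag(e^{λ_i t}) V^{-1} x(0), where the columns of V are the eigenvectors.
λ = -4: A - (-4)I = [[-3, -6], [2, 4]]. Row 1 gives (-3)·v1 + (-6)·v2 = 0, so take v_1 = [-2, 1]^T.
λ = -3: A - (-3)I = [[-4, -6], [2, 3]]. Row 1 gives (-4)·v1 + (-6)·v2 = 0, so take v_2 = [-3, 2]^T.
V = [v_1 v_2] = [[-2, -3], [1, 2]] has det V = -1, so V^{-1} = adj(V)/det V = [[-2, -3], [1, 2]].
Modal coordinates z(0) = V^{-1} x(0): (-2)·2 + (-3)·0 = -4; 1·2 + 2·0 = 2; so z(0) = [-4, 2]^T.
x_2(t) = Σ_i (v_i)_2 · z_i(0) · e^{λ_i t} (row 2 of V times the modal terms).
x_2(2.0) = 1·(-4)·e^{-4·2.0} + 2·2·e^{-3·2.0} = (-4)·0.000335 + 4·0.002479 = 0.0086.

0.0086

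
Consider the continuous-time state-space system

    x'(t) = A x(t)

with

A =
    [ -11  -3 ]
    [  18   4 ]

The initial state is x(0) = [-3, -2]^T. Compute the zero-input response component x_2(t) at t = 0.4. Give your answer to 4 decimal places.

det(sI - A) = s^2 - (tr A)s + det A, with tr A = (-11) + 4 = -7 and det A = (-11)·4 - (-3)·18 = -44 - (-54) = 10.
So p(s) = det(sI - A) = s^2 + 7s + 10.
Factor s^2 + 7s + 10: two numbers with sum -7 and product 10 are -2 and -5, so s^2 + 7s + 10 = (s + 2)(s + 5).
Hence p(s) = (s + 2) (s + 5), with roots -5, -2.
The eigenvalues -5, -2 are distinct and real, so A is diagonalisable and x(t) = e^{At} x(0) = V diag(e^{λ_i t}) V^{-1} x(0), where the columns of V are the eigenvectors.
λ = -5: A - (-5)I = [[-6, -3], [18, 9]]. Row 1 gives (-6)·v1 + (-3)·v2 = 0, so take v_1 = [-1, 2]^T.
λ = -2: A - (-2)I = [[-9, -3], [18, 6]]. Row 1 gives (-9)·v1 + (-3)·v2 = 0, so take v_2 = [-1, 3]^T.
V = [v_1 v_2] = [[-1, -1], [2, 3]] has det V = -1, so V^{-1} = adj(V)/det V = [[-3, -1], [2, 1]].
Modal coordinates z(0) = V^{-1} x(0): (-3)·(-3) + (-1)·(-2) = 11; 2·(-3) + 1·(-2) = -8; so z(0) = [11, -8]^T.
x_2(t) = Σ_i (v_i)_2 · z_i(0) · e^{λ_i t} (row 2 of V times the modal terms).
x_2(0.4) = 2·11·e^{-5·0.4} + 3·(-8)·e^{-2·0.4} = 22·0.135335 + (-24)·0.449329 = -7.8065.

-7.8065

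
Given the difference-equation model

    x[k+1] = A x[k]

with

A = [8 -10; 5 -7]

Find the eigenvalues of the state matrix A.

det(zI - A) = z^2 - (tr A)z + det A, with tr A = 8 + (-7) = 1 and det A = 8·(-7) - (-10)·5 = -56 - (-50) = -6.
So p(z) = det(zI - A) = z^2 - z - 6.
Factor z^2 - z - 6: two numbers with sum 1 and product -6 are 3 and -2, so z^2 - z - 6 = (z - 3)(z + 2).
Hence p(z) = (z - 3) (z + 2), with roots -2, 3.

-2, 3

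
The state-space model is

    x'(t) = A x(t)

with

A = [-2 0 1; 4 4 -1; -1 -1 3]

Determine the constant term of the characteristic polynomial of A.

22

Expand det(sI - A) for the 3×3 matrix.
p(s) = s^3 - 5s^2 - 2s + 22.
(Check: constant term = det(-A) = (-1)^3 det A = 22; coefficient of s^2 = -tr A = -5.)
The constant term is 22.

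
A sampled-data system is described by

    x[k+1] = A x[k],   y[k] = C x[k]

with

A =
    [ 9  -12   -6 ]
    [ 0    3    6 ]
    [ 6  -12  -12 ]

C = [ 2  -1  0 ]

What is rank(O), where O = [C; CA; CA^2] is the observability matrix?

CA = [[18, -27, -18]]
CA^2 = [[54, -81, -54]]
Observability matrix O = [C; CA; CA^2] = [[2, -1, 0], [18, -27, -18], [54, -81, -54]]
The columns c1, c2, c3 of O are linearly dependent: -c1 - 2·c2 + 2·c3 = 0 (check each entry), so rank(O) ≤ 2.
The 2×2 minor from rows 1, 2, columns 1, 2 is 2·(-27) - (-1)·18 = -54 - (-18) = -36 ≠ 0, so rank(O) = 2.
rank(O) = 2 < n = 3, so the pair (A, C) is not completely observable.

2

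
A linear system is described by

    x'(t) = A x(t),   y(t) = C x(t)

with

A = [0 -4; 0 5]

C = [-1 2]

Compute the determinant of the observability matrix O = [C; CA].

CA = [[0, 14]]
Observability matrix O = [C; CA] = [[-1, 2], [0, 14]]
det(O) = (-1)·14 - 2·0 = -14 - 0 = -14
Since det(O) ≠ 0, rank(O) = 2 and the system is completely observable.

-14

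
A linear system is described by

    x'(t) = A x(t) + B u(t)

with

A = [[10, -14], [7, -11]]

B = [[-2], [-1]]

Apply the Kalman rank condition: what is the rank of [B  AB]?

AB = [[-6], [-3]]
Controllability matrix C = [B  AB] = [[-2, -6], [-1, -3]]
Every column of C is a scalar multiple of column 1 = [-2, -1] (multipliers 1, 3), so the columns span a one-dimensional space.
C ≠ 0, hence rank(C) = 1.
rank(C) = 1 < n = 2, so the pair (A, B) is not completely controllable.

1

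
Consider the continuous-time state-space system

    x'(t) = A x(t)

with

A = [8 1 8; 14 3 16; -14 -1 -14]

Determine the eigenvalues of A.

det(sI - A) = s^3 - (tr A)s^2 + (M11 + M22 + M33)s - det A, where Mii is the 2×2 principal minor of A obtained by deleting row i and column i.
tr A = 8 + 3 + (-14) = -3; M11 = 3·(-14) - 16·(-1) = -42 - (-16) = -26; M22 = 8·(-14) - 8·(-14) = -112 - (-112) = 0; M33 = 8·3 - 1·14 = 24 - 14 = 10; sum of minors = -16.
det A = 8·(3·(-14) - 16·(-1)) - 1·(14·(-14) - 16·(-14)) + 8·(14·(-1) - 3·(-14)) = 8·(-26) - 1·28 + 8·28 = -12.
So p(s) = det(sI - A) = s^3 + 3s^2 - 16s + 12.
Rational-root test: any integer root divides 12. Testing small divisors, s = 1 works: p(1) = 1 + 3 + (-16) + 12 = 0, so (s - 1) is a factor.
Dividing, p(s) = (s - 1)(s^2 + 4s - 12).
Factor s^2 + 4s - 12: two numbers with sum -4 and product -12 are 2 and -6, so s^2 + 4s - 12 = (s - 2)(s + 6).
Hence p(s) = (s - 2) (s - 1) (s + 6), with roots -6, 1, 2.
At least one eigenvalue has non-negative real part, so the system is not asymptotically stable.

-6, 1, 2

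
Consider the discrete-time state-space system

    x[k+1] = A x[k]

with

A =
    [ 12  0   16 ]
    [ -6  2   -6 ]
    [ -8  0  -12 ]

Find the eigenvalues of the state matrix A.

-4, 2, 4

det(zI - A) = z^3 - (tr A)z^2 + (M11 + M22 + M33)z - det A, where Mii is the 2×2 principal minor of A obtained by deleting row i and column i.
tr A = 12 + 2 + (-12) = 2; M11 = 2·(-12) - (-6)·0 = -24 - 0 = -24; M22 = 12·(-12) - 16·(-8) = -144 - (-128) = -16; M33 = 12·2 - 0·(-6) = 24 - 0 = 24; sum of minors = -16.
det A = 12·(2·(-12) - (-6)·0) - 0·((-6)·(-12) - (-6)·(-8)) + 16·((-6)·0 - 2·(-8)) = 12·(-24) - 0·24 + 16·16 = -32.
So p(z) = det(zI - A) = z^3 - 2z^2 - 16z + 32.
Rational-root test: any integer root divides 32. Testing small divisors, z = 2 works: p(2) = 8 + (-8) + (-32) + 32 = 0, so (z - 2) is a factor.
Dividing, p(z) = (z - 2)(z^2 - 16).
Factor z^2 - 16: two numbers with sum 0 and product -16 are 4 and -4, so z^2 - 16 = (z - 4)(z + 4).
Hence p(z) = (z - 4) (z - 2) (z + 4), with roots -4, 2, 4.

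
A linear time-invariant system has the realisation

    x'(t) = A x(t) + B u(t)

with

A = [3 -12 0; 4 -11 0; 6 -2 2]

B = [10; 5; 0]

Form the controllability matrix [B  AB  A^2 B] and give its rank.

AB = [[-30], [-15], [50]]
A^2B = [[90], [45], [-50]]
Controllability matrix C = [B  AB  A^2B] = [[10, -30, 90], [5, -15, 45], [0, 50, -50]]
The rows r1, r2, r3 of C are linearly dependent: -r1 + 2·r2 = 0 (check each entry), so rank(C) ≤ 2.
The 2×2 minor from rows 1, 3, columns 1, 2 is 10·50 - (-30)·0 = 500 - 0 = 500 ≠ 0, so rank(C) = 2.
rank(C) = 2 < n = 3, so the pair (A, B) is not completely controllable.

2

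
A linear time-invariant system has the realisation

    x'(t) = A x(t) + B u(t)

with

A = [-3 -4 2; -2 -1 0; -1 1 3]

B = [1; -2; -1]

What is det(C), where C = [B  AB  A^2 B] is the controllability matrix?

-396

AB = [[3], [0], [-6]]
A^2B = [[-21], [-6], [-21]]
Controllability matrix C = [B  AB  A^2B] = [[1, 3, -21], [-2, 0, -6], [-1, -6, -21]]
Expanding along the first row, det(C) = 1·(0·(-21) - (-6)·(-6)) - 3·((-2)·(-21) - (-6)·(-1)) + (-21)·((-2)·(-6) - 0·(-1)) = 1·(-36) - 3·36 + (-21)·12 = -396
Since det(C) ≠ 0, rank(C) = 3 and the system is completely controllable.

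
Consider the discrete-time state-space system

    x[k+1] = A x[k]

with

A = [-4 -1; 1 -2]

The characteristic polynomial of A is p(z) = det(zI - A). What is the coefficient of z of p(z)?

6

For a 2×2 matrix, det(zI - A) = z^2 - (tr A)z + det A.
tr A = -6, det A = 9.
So p(z) = z^2 + 6z + 9.
The coefficient of z is 6.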